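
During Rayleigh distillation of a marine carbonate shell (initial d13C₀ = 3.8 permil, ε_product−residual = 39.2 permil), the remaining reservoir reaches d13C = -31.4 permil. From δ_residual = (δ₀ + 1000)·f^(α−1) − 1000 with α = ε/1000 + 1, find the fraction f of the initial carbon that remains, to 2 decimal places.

0.40

α − 1 = ε/1000 = 0.0392
(δ_res + 1000)/(δ₀ + 1000) = (-31.4 + 1000)/(3.8 + 1000) = 968.6/1003.8 = 0.964933
f = 0.964933^(1/0.0392) = exp(ln(0.964933)/0.0392) = exp(-0.03570/0.0392)
f = exp(-0.9106) = 0.4023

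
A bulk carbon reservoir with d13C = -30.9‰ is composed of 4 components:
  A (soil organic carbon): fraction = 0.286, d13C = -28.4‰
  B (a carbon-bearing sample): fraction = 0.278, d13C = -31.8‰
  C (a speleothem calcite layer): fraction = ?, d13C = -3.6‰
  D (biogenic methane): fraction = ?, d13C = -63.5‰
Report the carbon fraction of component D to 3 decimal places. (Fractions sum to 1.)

Let f_D and f_C be the unknown fractions; fractions sum to 1 so f_D + f_C = 0.436.
Mass balance: Σ fᵢ·δᵢ = δ_bulk ⇒ f_D·(-63.5) + f_C·(-3.6) = -30.9 − (-16.963) = -13.937
Substitute f_C = 0.436 − f_D:
f_D·(-63.5 − -3.6) = -13.937 − 0.436×(-3.6) = -12.368
f_D = -12.368 / -59.9 = 0.2065

0.206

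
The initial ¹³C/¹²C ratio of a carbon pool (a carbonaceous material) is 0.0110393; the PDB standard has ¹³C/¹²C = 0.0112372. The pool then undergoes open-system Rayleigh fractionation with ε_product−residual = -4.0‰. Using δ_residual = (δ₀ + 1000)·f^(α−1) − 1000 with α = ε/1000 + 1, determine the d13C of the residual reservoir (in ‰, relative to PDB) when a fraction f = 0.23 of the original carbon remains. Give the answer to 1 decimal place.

-11.8‰

δ₀ = (0.0110393/0.0112372 − 1)×1000 = (0.982389 − 1)×1000 = -17.611‰
α − 1 = ε/1000 = -0.0040
f^(α−1) = 0.23^(-0.0040) = 1.005896
δ_res = (-17.611 + 1000) × 1.005896 − 1000 = 988.181 − 1000 = -11.82‰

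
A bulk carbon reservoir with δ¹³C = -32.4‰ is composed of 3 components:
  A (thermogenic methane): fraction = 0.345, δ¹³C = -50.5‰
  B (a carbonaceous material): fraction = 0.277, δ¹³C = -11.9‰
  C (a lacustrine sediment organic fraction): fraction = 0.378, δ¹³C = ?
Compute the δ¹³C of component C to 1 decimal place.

-30.9‰

Isotope mass balance: δ_bulk = Σ fᵢ·δᵢ.
-32.4 = 0.345×(-50.5) + 0.277×(-11.9) + 0.378×δ_C
0.378·δ_C = -32.4 − (-20.719) = -11.681
δ_C = -11.681 / 0.378 = -30.90‰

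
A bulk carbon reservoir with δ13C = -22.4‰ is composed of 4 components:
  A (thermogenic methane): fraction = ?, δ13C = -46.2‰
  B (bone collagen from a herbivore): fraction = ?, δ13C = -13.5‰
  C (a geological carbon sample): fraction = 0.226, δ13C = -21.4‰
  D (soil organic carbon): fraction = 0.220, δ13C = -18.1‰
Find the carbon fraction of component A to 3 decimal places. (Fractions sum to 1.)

0.187

Let f_A and f_B be the unknown fractions; fractions sum to 1 so f_A + f_B = 0.554.
Mass balance: Σ fᵢ·δᵢ = δ_bulk ⇒ f_A·(-46.2) + f_B·(-13.5) = -22.4 − (-8.818) = -13.582
Substitute f_B = 0.554 − f_A:
f_A·(-46.2 − -13.5) = -13.582 − 0.554×(-13.5) = -6.103
f_A = -6.103 / -32.7 = 0.1866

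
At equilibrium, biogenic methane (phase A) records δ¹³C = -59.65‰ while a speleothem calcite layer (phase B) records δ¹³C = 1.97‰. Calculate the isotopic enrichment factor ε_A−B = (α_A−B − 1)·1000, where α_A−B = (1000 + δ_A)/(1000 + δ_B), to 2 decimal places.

α_A−B = (1000 + -59.65) / (1000 + 1.97) = 940.35 / 1001.97 = 0.938501
ε_A−B = (0.938501 − 1) × 1000 = -61.499‰
(The approximation ε ≈ δ_A − δ_B would give -61.62‰.)

-61.50‰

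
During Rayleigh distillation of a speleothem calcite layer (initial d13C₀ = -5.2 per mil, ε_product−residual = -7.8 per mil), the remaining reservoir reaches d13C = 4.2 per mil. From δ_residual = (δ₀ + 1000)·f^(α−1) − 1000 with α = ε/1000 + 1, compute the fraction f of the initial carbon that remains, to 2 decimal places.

α − 1 = ε/1000 = -0.0078
(δ_res + 1000)/(δ₀ + 1000) = (4.2 + 1000)/(-5.2 + 1000) = 1004.2/994.8 = 1.009449
f = 1.009449^(1/-0.0078) = exp(ln(1.009449)/-0.0078) = exp(0.00940/-0.0078)
f = exp(-1.2057) = 0.2995

0.30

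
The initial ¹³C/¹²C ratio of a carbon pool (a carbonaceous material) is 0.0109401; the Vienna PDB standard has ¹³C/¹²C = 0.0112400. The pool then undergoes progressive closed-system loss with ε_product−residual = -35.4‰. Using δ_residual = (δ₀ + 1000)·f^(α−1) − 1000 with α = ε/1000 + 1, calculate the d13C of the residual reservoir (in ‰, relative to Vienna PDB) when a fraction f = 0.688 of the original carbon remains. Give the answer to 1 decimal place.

δ₀ = (0.0109401/0.0112400 − 1)×1000 = (0.973319 − 1)×1000 = -26.681‰
α − 1 = ε/1000 = -0.0354
f^(α−1) = 0.688^(-0.0354) = 1.013326
δ_res = (-26.681 + 1000) × 1.013326 − 1000 = 986.289 − 1000 = -13.71‰

-13.7‰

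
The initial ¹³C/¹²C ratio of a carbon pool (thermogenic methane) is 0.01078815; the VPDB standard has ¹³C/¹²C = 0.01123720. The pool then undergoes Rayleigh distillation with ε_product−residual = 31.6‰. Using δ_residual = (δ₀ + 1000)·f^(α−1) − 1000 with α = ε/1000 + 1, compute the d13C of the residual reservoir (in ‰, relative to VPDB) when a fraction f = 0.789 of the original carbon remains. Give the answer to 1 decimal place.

-47.1‰

δ₀ = (0.01078815/0.01123720 − 1)×1000 = (0.960039 − 1)×1000 = -39.961‰
α − 1 = ε/1000 = 0.0316
f^(α−1) = 0.789^(0.0316) = 0.992539
δ_res = (-39.961 + 1000) × 0.992539 − 1000 = 952.876 − 1000 = -47.12‰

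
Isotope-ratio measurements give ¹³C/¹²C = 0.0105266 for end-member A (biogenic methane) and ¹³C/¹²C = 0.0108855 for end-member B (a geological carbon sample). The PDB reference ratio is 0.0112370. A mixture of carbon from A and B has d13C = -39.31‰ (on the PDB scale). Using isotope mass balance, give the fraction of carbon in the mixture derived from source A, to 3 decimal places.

0.251

δ_A = (0.0105266/0.0112370 − 1)×1000 = (0.936780 − 1)×1000 = -63.220‰
δ_B = (0.0108855/0.0112370 − 1)×1000 = (0.968719 − 1)×1000 = -31.281‰
f_A = (δ_mix − δ_B)/(δ_A − δ_B) = (-39.31 − (-31.281))/(-63.220 − (-31.281))
f_A = -8.029 / -31.939 = 0.2514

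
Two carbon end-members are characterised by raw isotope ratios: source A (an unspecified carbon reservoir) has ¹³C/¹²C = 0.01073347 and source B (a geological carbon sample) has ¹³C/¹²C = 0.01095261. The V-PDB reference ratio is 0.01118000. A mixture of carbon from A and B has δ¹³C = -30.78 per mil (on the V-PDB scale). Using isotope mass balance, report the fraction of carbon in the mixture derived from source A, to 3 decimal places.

0.533

δ_A = (0.01073347/0.01118000 − 1)×1000 = (0.960060 − 1)×1000 = -39.940 per mil
δ_B = (0.01095261/0.01118000 − 1)×1000 = (0.979661 − 1)×1000 = -20.339 per mil
f_A = (δ_mix − δ_B)/(δ_A − δ_B) = (-30.78 − (-20.339))/(-39.940 − (-20.339))
f_A = -10.441 / -19.601 = 0.5327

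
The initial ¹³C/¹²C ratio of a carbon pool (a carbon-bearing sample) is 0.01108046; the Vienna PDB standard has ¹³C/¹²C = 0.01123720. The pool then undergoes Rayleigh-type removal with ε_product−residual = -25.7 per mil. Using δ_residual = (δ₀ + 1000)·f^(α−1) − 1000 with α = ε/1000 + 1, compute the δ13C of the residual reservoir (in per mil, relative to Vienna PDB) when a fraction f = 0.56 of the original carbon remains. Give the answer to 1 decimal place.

δ₀ = (0.01108046/0.01123720 − 1)×1000 = (0.986052 − 1)×1000 = -13.948 per mil
α − 1 = ε/1000 = -0.0257
f^(α−1) = 0.56^(-0.0257) = 1.015013
δ_res = (-13.948 + 1000) × 1.015013 − 1000 = 1000.855 − 1000 = 0.86 per mil

0.9 per mil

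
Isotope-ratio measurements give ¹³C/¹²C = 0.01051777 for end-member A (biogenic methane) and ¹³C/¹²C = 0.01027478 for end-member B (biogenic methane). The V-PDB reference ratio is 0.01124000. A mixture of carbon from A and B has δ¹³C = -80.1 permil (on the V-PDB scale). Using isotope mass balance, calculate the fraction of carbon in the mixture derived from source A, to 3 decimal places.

δ_A = (0.01051777/0.01124000 − 1)×1000 = (0.935745 − 1)×1000 = -64.255 permil
δ_B = (0.01027478/0.01124000 − 1)×1000 = (0.914126 − 1)×1000 = -85.874 permil
f_A = (δ_mix − δ_B)/(δ_A − δ_B) = (-80.1 − (-85.874))/(-64.255 − (-85.874))
f_A = 5.774 / 21.618 = 0.2671

0.267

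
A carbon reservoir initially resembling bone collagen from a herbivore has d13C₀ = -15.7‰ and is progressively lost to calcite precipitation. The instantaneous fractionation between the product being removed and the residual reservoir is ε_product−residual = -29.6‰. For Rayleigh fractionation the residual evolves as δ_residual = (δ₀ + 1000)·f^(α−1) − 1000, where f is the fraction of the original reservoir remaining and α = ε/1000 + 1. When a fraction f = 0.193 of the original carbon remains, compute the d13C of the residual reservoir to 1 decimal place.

33.4‰

Rayleigh residual: δ_res = (δ₀ + 1000)·f^(α−1) − 1000
α = ε/1000 + 1 = 0.97040, so α − 1 = -0.02960
f^(α−1) = 0.193^(-0.02960) = 1.049899
δ_res = (-15.7 + 1000) × 1.049899 − 1000 = 1033.416 − 1000 = 33.42‰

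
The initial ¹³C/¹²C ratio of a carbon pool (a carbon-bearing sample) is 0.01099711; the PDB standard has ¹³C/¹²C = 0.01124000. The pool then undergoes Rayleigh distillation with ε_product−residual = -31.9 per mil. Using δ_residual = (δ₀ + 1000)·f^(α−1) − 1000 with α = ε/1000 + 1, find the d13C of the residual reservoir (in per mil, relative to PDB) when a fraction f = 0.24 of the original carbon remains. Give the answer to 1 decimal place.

24.0 per mil

δ₀ = (0.01099711/0.01124000 − 1)×1000 = (0.978391 − 1)×1000 = -21.609 per mil
α − 1 = ε/1000 = -0.0319
f^(α−1) = 0.24^(-0.0319) = 1.046577
δ_res = (-21.609 + 1000) × 1.046577 − 1000 = 1023.961 − 1000 = 23.96 per mil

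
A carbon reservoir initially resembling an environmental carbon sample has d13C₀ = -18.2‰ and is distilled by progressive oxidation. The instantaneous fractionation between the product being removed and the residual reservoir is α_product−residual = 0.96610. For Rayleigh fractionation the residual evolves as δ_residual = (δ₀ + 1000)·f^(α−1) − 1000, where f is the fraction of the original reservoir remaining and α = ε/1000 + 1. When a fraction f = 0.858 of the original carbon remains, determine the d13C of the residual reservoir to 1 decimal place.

Rayleigh residual: δ_res = (δ₀ + 1000)·f^(α−1) − 1000
α − 1 = -0.03390
f^(α−1) = 0.858^(-0.03390) = 1.005205
δ_res = (-18.2 + 1000) × 1.005205 − 1000 = 986.911 − 1000 = -13.09‰

-13.1‰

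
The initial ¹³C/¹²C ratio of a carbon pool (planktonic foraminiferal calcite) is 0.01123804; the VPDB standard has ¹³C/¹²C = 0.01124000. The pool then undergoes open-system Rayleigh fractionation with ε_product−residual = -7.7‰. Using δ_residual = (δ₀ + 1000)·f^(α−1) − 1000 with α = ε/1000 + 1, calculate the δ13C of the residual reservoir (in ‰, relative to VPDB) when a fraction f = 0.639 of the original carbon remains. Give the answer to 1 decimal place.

3.3‰

δ₀ = (0.01123804/0.01124000 − 1)×1000 = (0.999826 − 1)×1000 = -0.174‰
α − 1 = ε/1000 = -0.0077
f^(α−1) = 0.639^(-0.0077) = 1.003454
δ_res = (-0.174 + 1000) × 1.003454 − 1000 = 1003.279 − 1000 = 3.28‰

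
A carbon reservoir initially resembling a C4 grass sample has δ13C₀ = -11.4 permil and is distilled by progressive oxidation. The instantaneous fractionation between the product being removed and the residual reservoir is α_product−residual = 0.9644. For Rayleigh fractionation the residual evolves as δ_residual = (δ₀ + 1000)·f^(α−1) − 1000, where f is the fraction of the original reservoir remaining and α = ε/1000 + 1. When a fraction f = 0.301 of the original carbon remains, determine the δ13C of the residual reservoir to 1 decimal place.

Rayleigh residual: δ_res = (δ₀ + 1000)·f^(α−1) − 1000
α − 1 = -0.03560
f^(α−1) = 0.301^(-0.03560) = 1.043670
δ_res = (-11.4 + 1000) × 1.043670 − 1000 = 1031.772 − 1000 = 31.77 permil

31.8 permil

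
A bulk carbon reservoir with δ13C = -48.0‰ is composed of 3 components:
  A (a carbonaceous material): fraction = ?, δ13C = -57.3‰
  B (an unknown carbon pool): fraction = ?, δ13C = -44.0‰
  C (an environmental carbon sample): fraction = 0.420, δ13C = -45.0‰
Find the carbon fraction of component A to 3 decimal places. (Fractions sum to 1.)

0.269

Let f_A and f_B be the unknown fractions; fractions sum to 1 so f_A + f_B = 0.580.
Mass balance: Σ fᵢ·δᵢ = δ_bulk ⇒ f_A·(-57.3) + f_B·(-44.0) = -48.0 − (-18.900) = -29.100
Substitute f_B = 0.580 − f_A:
f_A·(-57.3 − -44.0) = -29.100 − 0.580×(-44.0) = -3.580
f_A = -3.580 / -13.3 = 0.2692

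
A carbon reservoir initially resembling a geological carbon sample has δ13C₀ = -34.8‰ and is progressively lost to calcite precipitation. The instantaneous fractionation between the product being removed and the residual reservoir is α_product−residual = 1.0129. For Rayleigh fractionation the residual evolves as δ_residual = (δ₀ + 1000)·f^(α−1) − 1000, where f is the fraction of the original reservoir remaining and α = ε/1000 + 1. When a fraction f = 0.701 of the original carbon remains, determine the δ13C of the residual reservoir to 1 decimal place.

Rayleigh residual: δ_res = (δ₀ + 1000)·f^(α−1) − 1000
α − 1 = 0.01290
f^(α−1) = 0.701^(0.01290) = 0.995428
δ_res = (-34.8 + 1000) × 0.995428 − 1000 = 960.787 − 1000 = -39.21‰

-39.2‰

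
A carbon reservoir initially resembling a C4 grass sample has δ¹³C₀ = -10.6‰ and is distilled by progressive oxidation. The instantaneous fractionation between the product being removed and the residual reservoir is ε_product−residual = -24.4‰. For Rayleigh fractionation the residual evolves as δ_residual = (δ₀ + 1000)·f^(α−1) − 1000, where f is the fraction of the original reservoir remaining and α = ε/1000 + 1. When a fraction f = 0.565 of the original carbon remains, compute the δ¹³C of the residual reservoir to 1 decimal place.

3.3‰

Rayleigh residual: δ_res = (δ₀ + 1000)·f^(α−1) − 1000
α = ε/1000 + 1 = 0.97560, so α − 1 = -0.02440
f^(α−1) = 0.565^(-0.02440) = 1.014028
δ_res = (-10.6 + 1000) × 1.014028 − 1000 = 1003.279 − 1000 = 3.28‰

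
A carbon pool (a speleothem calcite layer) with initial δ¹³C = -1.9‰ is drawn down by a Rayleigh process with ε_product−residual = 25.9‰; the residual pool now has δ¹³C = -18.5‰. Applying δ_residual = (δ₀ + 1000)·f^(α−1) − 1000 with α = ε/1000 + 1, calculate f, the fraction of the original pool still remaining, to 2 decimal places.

α − 1 = ε/1000 = 0.0259
(δ_res + 1000)/(δ₀ + 1000) = (-18.5 + 1000)/(-1.9 + 1000) = 981.5/998.1 = 0.983368
f = 0.983368^(1/0.0259) = exp(ln(0.983368)/0.0259) = exp(-0.01677/0.0259)
f = exp(-0.6475) = 0.5233

0.52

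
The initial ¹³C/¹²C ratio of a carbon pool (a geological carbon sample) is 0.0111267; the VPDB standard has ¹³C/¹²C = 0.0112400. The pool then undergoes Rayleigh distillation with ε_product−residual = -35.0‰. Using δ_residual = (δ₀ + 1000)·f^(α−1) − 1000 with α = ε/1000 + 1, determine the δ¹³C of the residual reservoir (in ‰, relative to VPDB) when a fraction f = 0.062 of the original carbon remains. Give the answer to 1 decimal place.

δ₀ = (0.0111267/0.0112400 − 1)×1000 = (0.989920 − 1)×1000 = -10.080‰
α − 1 = ε/1000 = -0.0350
f^(α−1) = 0.062^(-0.0350) = 1.102215
δ_res = (-10.080 + 1000) × 1.102215 − 1000 = 1091.105 − 1000 = 91.10‰

91.1‰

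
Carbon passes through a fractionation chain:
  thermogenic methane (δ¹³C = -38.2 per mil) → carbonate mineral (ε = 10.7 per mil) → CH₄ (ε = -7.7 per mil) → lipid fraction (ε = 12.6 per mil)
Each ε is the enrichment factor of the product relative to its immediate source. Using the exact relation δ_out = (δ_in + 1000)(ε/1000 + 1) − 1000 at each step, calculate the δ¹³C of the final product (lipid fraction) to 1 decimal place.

-23.2 per mil

step 1: δ = (-38.20 + 1000)·(10.7/1000 + 1) − 1000 = -27.91 per mil
step 2: δ = (-27.91 + 1000)·(-7.7/1000 + 1) − 1000 = -35.39 per mil
step 3: δ = (-35.39 + 1000)·(12.6/1000 + 1) − 1000 = -23.24 per mil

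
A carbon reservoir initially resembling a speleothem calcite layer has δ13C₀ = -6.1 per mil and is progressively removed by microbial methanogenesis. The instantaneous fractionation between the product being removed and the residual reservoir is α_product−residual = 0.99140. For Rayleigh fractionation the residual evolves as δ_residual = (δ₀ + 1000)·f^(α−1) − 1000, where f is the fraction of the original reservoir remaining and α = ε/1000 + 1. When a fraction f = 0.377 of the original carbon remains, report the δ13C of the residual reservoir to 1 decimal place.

2.3 per mil

Rayleigh residual: δ_res = (δ₀ + 1000)·f^(α−1) − 1000
α − 1 = -0.00860
f^(α−1) = 0.377^(-0.00860) = 1.008425
δ_res = (-6.1 + 1000) × 1.008425 − 1000 = 1002.273 − 1000 = 2.27 per mil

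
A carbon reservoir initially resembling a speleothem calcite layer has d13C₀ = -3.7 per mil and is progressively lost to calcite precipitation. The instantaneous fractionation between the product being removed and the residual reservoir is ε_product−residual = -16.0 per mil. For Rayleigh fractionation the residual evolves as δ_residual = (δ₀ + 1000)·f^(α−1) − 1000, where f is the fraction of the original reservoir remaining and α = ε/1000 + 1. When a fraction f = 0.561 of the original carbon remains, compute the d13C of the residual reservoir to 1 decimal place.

Rayleigh residual: δ_res = (δ₀ + 1000)·f^(α−1) − 1000
α = ε/1000 + 1 = 0.98400, so α − 1 = -0.01600
f^(α−1) = 0.561^(-0.01600) = 1.009291
δ_res = (-3.7 + 1000) × 1.009291 − 1000 = 1005.557 − 1000 = 5.56 per mil

5.6 per mil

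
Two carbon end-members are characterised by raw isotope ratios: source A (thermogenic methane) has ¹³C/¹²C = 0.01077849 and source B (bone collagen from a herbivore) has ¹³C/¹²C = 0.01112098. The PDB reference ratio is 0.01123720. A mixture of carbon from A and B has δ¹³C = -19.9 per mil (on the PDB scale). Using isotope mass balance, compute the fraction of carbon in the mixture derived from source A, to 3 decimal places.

δ_A = (0.01077849/0.01123720 − 1)×1000 = (0.959179 − 1)×1000 = -40.821 per mil
δ_B = (0.01112098/0.01123720 − 1)×1000 = (0.989658 − 1)×1000 = -10.342 per mil
f_A = (δ_mix − δ_B)/(δ_A − δ_B) = (-19.9 − (-10.342))/(-40.821 − (-10.342))
f_A = -9.558 / -30.478 = 0.3136

0.314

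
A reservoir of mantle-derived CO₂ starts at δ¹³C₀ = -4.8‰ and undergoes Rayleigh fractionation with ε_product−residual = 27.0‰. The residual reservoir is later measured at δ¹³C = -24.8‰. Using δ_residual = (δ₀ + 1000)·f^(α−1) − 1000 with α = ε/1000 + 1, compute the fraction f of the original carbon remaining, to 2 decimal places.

0.47

α − 1 = ε/1000 = 0.0270
(δ_res + 1000)/(δ₀ + 1000) = (-24.8 + 1000)/(-4.8 + 1000) = 975.2/995.2 = 0.979904
f = 0.979904^(1/0.0270) = exp(ln(0.979904)/0.0270) = exp(-0.02030/0.0270)
f = exp(-0.7519) = 0.4715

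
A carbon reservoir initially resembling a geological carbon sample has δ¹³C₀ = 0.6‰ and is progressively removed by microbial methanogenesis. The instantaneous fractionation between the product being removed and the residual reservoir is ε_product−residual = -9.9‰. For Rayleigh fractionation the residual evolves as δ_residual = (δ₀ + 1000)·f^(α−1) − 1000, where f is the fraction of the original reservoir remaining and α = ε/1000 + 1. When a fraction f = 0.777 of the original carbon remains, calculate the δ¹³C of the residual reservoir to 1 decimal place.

Rayleigh residual: δ_res = (δ₀ + 1000)·f^(α−1) − 1000
α = ε/1000 + 1 = 0.99010, so α − 1 = -0.00990
f^(α−1) = 0.777^(-0.00990) = 1.002501
δ_res = (0.6 + 1000) × 1.002501 − 1000 = 1003.103 − 1000 = 3.10‰

3.1‰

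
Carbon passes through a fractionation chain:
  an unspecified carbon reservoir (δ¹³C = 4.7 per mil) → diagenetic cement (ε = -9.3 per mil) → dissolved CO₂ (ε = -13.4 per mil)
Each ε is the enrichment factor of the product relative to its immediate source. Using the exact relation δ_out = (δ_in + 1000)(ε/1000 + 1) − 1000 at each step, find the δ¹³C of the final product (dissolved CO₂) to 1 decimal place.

-18.0 per mil

step 1: δ = (4.70 + 1000)·(-9.3/1000 + 1) − 1000 = -4.64 per mil
step 2: δ = (-4.64 + 1000)·(-13.4/1000 + 1) − 1000 = -17.98 per mil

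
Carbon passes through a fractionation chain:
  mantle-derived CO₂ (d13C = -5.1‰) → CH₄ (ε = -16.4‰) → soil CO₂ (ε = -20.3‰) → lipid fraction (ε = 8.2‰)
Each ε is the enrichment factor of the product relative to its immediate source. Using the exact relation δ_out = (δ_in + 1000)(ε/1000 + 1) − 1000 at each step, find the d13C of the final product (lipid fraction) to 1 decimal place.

step 1: δ = (-5.10 + 1000)·(-16.4/1000 + 1) − 1000 = -21.42‰
step 2: δ = (-21.42 + 1000)·(-20.3/1000 + 1) − 1000 = -41.28‰
step 3: δ = (-41.28 + 1000)·(8.2/1000 + 1) − 1000 = -33.42‰

-33.4‰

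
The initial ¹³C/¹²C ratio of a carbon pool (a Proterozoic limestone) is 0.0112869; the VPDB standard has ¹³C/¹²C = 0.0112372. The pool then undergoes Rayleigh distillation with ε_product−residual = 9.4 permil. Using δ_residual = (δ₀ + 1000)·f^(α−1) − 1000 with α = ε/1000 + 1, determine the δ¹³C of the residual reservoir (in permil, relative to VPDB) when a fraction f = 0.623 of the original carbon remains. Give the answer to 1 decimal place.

δ₀ = (0.0112869/0.0112372 − 1)×1000 = (1.004423 − 1)×1000 = 4.423 permil
α − 1 = ε/1000 = 0.0094
f^(α−1) = 0.623^(0.0094) = 0.995562
δ_res = (4.423 + 1000) × 0.995562 − 1000 = 999.965 − 1000 = -0.04 permil

0.0 permil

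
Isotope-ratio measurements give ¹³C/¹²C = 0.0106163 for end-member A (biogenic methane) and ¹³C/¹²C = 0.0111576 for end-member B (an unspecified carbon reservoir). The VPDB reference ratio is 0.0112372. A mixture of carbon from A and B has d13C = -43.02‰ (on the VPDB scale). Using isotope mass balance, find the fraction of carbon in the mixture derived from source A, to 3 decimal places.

δ_A = (0.0106163/0.0112372 − 1)×1000 = (0.944746 − 1)×1000 = -55.254‰
δ_B = (0.0111576/0.0112372 − 1)×1000 = (0.992916 − 1)×1000 = -7.084‰
f_A = (δ_mix − δ_B)/(δ_A − δ_B) = (-43.02 − (-7.084))/(-55.254 − (-7.084))
f_A = -35.936 / -48.170 = 0.7460

0.746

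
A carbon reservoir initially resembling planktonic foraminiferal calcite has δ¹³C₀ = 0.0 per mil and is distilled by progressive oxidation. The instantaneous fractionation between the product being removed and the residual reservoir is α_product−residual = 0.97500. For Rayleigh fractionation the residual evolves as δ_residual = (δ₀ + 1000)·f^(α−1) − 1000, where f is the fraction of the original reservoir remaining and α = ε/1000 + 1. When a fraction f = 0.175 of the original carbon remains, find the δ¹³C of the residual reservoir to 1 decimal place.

Rayleigh residual: δ_res = (δ₀ + 1000)·f^(α−1) − 1000
α − 1 = -0.02500
f^(α−1) = 0.175^(-0.02500) = 1.044538
δ_res = (0.0 + 1000) × 1.044538 − 1000 = 1044.538 − 1000 = 44.54 per mil

44.5 per mil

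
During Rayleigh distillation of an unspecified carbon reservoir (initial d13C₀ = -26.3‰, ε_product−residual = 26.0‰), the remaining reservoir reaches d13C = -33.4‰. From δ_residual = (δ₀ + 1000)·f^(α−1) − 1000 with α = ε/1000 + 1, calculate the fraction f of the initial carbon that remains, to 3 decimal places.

0.755

α − 1 = ε/1000 = 0.0260
(δ_res + 1000)/(δ₀ + 1000) = (-33.4 + 1000)/(-26.3 + 1000) = 966.6/973.7 = 0.992708
f = 0.992708^(1/0.0260) = exp(ln(0.992708)/0.0260) = exp(-0.00732/0.0260)
f = exp(-0.2815) = 0.7547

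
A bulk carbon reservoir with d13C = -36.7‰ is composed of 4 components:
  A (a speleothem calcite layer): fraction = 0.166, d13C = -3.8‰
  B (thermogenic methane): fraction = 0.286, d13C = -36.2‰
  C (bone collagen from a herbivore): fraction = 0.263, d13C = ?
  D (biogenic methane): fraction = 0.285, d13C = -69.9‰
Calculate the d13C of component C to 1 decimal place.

Isotope mass balance: δ_bulk = Σ fᵢ·δᵢ.
-36.7 = 0.166×(-3.8) + 0.286×(-36.2) + 0.263×δ_C + 0.285×(-69.9)
0.263·δ_C = -36.7 − (-30.905) = -5.795
δ_C = -5.795 / 0.263 = -22.03‰

-22.0‰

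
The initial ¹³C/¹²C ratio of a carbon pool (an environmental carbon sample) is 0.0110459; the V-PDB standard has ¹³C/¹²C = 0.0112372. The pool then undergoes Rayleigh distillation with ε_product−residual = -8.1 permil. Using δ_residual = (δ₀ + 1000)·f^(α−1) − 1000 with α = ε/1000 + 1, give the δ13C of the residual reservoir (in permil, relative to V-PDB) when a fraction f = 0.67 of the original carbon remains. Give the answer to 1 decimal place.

-13.8 permil

δ₀ = (0.0110459/0.0112372 − 1)×1000 = (0.982976 − 1)×1000 = -17.024 permil
α − 1 = ε/1000 = -0.0081
f^(α−1) = 0.67^(-0.0081) = 1.003249
δ_res = (-17.024 + 1000) × 1.003249 − 1000 = 986.170 − 1000 = -13.83 permil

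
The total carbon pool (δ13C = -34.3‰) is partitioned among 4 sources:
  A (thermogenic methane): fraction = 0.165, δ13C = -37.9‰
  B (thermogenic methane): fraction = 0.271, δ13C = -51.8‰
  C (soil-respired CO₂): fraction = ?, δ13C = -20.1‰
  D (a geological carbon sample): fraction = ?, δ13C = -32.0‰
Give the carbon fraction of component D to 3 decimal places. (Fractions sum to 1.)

Let f_D and f_C be the unknown fractions; fractions sum to 1 so f_D + f_C = 0.564.
Mass balance: Σ fᵢ·δᵢ = δ_bulk ⇒ f_D·(-32.0) + f_C·(-20.1) = -34.3 − (-20.291) = -14.009
Substitute f_C = 0.564 − f_D:
f_D·(-32.0 − -20.1) = -14.009 − 0.564×(-20.1) = -2.672
f_D = -2.672 / -11.9 = 0.2246

0.225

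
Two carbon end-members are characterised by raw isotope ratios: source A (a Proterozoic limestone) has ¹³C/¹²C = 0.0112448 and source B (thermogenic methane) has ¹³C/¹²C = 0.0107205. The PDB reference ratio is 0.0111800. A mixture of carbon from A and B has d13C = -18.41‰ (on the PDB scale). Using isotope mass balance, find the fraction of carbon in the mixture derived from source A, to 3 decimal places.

0.484

δ_A = (0.0112448/0.0111800 − 1)×1000 = (1.005796 − 1)×1000 = 5.796‰
δ_B = (0.0107205/0.0111800 − 1)×1000 = (0.958900 − 1)×1000 = -41.100‰
f_A = (δ_mix − δ_B)/(δ_A − δ_B) = (-18.41 − (-41.100))/(5.796 − (-41.100))
f_A = 22.690 / 46.896 = 0.4838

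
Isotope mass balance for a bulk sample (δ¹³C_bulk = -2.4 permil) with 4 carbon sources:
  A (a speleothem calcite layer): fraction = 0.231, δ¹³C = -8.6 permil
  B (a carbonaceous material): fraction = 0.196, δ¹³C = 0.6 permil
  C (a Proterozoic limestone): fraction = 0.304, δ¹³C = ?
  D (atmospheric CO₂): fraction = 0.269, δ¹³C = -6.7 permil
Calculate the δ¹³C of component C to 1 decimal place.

4.2 permil

Isotope mass balance: δ_bulk = Σ fᵢ·δᵢ.
-2.4 = 0.231×(-8.6) + 0.196×(0.6) + 0.304×δ_C + 0.269×(-6.7)
0.304·δ_C = -2.4 − (-3.671) = 1.271
δ_C = 1.271 / 0.304 = 4.18 permil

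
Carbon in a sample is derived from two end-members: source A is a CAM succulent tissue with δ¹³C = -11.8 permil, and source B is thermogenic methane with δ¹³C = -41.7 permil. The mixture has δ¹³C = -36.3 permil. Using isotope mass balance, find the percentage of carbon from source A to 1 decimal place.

18.1%

δ_mix = f_A·δ_A + (1 − f_A)·δ_B  ⇒  f_A = (δ_mix − δ_B)/(δ_A − δ_B)
f_A = (-36.3 − (-41.7)) / (-11.8 − (-41.7))
f_A = 5.4 / 29.9 = 0.1806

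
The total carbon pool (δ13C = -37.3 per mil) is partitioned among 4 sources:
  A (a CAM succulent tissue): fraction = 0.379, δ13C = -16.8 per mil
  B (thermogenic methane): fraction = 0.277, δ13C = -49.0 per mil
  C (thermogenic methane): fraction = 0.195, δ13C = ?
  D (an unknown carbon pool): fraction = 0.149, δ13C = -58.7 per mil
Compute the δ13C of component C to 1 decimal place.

Isotope mass balance: δ_bulk = Σ fᵢ·δᵢ.
-37.3 = 0.379×(-16.8) + 0.277×(-49.0) + 0.195×δ_C + 0.149×(-58.7)
0.195·δ_C = -37.3 − (-28.687) = -8.613
δ_C = -8.613 / 0.195 = -44.17 per mil

-44.2 per mil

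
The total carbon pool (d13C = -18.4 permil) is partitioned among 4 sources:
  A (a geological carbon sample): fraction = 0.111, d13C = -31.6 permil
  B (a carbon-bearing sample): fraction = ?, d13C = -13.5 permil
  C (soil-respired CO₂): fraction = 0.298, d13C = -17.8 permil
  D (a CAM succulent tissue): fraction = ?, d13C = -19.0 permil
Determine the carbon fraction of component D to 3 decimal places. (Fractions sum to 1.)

0.293

Let f_D and f_B be the unknown fractions; fractions sum to 1 so f_D + f_B = 0.591.
Mass balance: Σ fᵢ·δᵢ = δ_bulk ⇒ f_D·(-19.0) + f_B·(-13.5) = -18.4 − (-8.812) = -9.588
Substitute f_B = 0.591 − f_D:
f_D·(-19.0 − -13.5) = -9.588 − 0.591×(-13.5) = -1.609
f_D = -1.609 / -5.5 = 0.2926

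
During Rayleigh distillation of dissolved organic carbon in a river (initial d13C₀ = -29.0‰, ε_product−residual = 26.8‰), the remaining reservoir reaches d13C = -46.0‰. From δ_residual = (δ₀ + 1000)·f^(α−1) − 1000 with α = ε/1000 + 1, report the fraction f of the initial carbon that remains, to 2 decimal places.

0.52

α − 1 = ε/1000 = 0.0268
(δ_res + 1000)/(δ₀ + 1000) = (-46.0 + 1000)/(-29.0 + 1000) = 954.0/971.0 = 0.982492
f = 0.982492^(1/0.0268) = exp(ln(0.982492)/0.0268) = exp(-0.01766/0.0268)
f = exp(-0.6591) = 0.5173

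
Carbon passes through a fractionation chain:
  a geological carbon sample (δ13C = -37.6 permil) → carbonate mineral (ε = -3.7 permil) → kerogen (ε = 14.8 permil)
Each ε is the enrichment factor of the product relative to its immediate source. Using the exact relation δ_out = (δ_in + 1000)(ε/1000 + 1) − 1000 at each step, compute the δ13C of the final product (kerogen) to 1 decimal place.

-27.0 permil

step 1: δ = (-37.60 + 1000)·(-3.7/1000 + 1) − 1000 = -41.16 permil
step 2: δ = (-41.16 + 1000)·(14.8/1000 + 1) − 1000 = -26.97 permil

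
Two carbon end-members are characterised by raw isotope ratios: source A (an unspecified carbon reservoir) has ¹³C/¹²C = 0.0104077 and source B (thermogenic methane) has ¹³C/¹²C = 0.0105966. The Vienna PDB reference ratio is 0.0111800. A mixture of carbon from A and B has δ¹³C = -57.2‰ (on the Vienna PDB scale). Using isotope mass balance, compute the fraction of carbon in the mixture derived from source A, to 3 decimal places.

0.297

δ_A = (0.0104077/0.0111800 − 1)×1000 = (0.930921 − 1)×1000 = -69.079‰
δ_B = (0.0105966/0.0111800 − 1)×1000 = (0.947818 − 1)×1000 = -52.182‰
f_A = (δ_mix − δ_B)/(δ_A − δ_B) = (-57.2 − (-52.182))/(-69.079 − (-52.182))
f_A = -5.018 / -16.896 = 0.2970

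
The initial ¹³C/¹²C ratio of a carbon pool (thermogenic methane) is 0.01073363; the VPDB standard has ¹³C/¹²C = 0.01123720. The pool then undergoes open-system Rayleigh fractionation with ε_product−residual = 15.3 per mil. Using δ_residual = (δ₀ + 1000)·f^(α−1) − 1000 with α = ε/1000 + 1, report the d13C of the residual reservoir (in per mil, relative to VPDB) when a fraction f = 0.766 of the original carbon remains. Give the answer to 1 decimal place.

δ₀ = (0.01073363/0.01123720 − 1)×1000 = (0.955187 − 1)×1000 = -44.813 per mil
α − 1 = ε/1000 = 0.0153
f^(α−1) = 0.766^(0.0153) = 0.995930
δ_res = (-44.813 + 1000) × 0.995930 − 1000 = 951.299 − 1000 = -48.70 per mil

-48.7 per mil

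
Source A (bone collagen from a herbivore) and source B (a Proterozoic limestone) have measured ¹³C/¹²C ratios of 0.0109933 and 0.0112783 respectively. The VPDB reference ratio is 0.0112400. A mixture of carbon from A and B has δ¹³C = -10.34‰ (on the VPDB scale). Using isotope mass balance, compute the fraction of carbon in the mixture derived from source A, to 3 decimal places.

δ_A = (0.0109933/0.0112400 − 1)×1000 = (0.978052 − 1)×1000 = -21.948‰
δ_B = (0.0112783/0.0112400 − 1)×1000 = (1.003407 − 1)×1000 = 3.407‰
f_A = (δ_mix − δ_B)/(δ_A − δ_B) = (-10.34 − (3.407))/(-21.948 − (3.407))
f_A = -13.747 / -25.356 = 0.5422

0.542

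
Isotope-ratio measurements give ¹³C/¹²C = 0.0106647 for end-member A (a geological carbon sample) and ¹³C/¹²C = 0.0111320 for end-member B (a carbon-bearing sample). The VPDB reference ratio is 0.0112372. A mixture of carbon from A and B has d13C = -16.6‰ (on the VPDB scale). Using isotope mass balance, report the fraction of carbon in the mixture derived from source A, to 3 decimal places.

0.174

δ_A = (0.0106647/0.0112372 − 1)×1000 = (0.949053 − 1)×1000 = -50.947‰
δ_B = (0.0111320/0.0112372 − 1)×1000 = (0.990638 − 1)×1000 = -9.362‰
f_A = (δ_mix − δ_B)/(δ_A − δ_B) = (-16.6 − (-9.362))/(-50.947 − (-9.362))
f_A = -7.238 / -41.585 = 0.1741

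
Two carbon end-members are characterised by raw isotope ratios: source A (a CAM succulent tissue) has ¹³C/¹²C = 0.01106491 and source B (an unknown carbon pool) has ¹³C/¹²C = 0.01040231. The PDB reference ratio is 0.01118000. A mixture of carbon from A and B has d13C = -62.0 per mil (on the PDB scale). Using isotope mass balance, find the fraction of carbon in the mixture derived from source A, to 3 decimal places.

0.128

δ_A = (0.01106491/0.01118000 − 1)×1000 = (0.989706 − 1)×1000 = -10.294 per mil
δ_B = (0.01040231/0.01118000 − 1)×1000 = (0.930439 − 1)×1000 = -69.561 per mil
f_A = (δ_mix − δ_B)/(δ_A − δ_B) = (-62.0 − (-69.561))/(-10.294 − (-69.561))
f_A = 7.561 / 59.267 = 0.1276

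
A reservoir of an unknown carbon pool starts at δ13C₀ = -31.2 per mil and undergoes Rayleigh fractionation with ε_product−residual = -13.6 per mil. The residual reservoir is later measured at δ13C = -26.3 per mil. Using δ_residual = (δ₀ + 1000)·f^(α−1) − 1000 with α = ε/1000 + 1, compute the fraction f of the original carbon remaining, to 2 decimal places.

α − 1 = ε/1000 = -0.0136
(δ_res + 1000)/(δ₀ + 1000) = (-26.3 + 1000)/(-31.2 + 1000) = 973.7/968.8 = 1.005058
f = 1.005058^(1/-0.0136) = exp(ln(1.005058)/-0.0136) = exp(0.00505/-0.0136)
f = exp(-0.3710) = 0.6901

0.69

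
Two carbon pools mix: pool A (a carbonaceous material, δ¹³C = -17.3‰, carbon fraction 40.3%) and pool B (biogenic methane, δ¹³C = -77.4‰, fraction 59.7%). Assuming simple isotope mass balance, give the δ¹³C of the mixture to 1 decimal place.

δ_mix = f_A·δ_A + f_B·δ_B
δ_mix = 0.403 × (-17.3) + 0.597 × (-77.4)
δ_mix = -6.97 + -46.21 = -53.18‰

-53.2‰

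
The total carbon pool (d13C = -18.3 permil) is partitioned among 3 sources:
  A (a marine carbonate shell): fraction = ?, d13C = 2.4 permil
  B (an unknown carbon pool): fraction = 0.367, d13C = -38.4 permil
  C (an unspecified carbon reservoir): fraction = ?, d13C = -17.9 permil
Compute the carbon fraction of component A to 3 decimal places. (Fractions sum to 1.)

Let f_A and f_C be the unknown fractions; fractions sum to 1 so f_A + f_C = 0.633.
Mass balance: Σ fᵢ·δᵢ = δ_bulk ⇒ f_A·(2.4) + f_C·(-17.9) = -18.3 − (-14.093) = -4.207
Substitute f_C = 0.633 − f_A:
f_A·(2.4 − -17.9) = -4.207 − 0.633×(-17.9) = 7.123
f_A = 7.123 / 20.3 = 0.3509

0.351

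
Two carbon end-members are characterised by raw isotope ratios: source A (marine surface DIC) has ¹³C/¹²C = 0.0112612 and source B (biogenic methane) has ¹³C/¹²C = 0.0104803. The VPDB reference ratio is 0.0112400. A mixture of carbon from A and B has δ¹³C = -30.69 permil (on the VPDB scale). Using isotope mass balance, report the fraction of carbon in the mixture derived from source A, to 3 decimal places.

0.531

δ_A = (0.0112612/0.0112400 − 1)×1000 = (1.001886 − 1)×1000 = 1.886 permil
δ_B = (0.0104803/0.0112400 − 1)×1000 = (0.932411 − 1)×1000 = -67.589 permil
f_A = (δ_mix − δ_B)/(δ_A − δ_B) = (-30.69 − (-67.589))/(1.886 − (-67.589))
f_A = 36.899 / 69.475 = 0.5311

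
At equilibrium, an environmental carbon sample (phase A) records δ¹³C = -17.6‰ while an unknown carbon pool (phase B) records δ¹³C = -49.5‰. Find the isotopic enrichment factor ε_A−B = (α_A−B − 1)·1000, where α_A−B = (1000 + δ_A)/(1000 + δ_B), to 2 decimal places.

α_A−B = (1000 + -17.6) / (1000 + -49.5) = 982.4 / 950.5 = 1.033561
ε_A−B = (1.033561 − 1) × 1000 = 33.561‰
(The approximation ε ≈ δ_A − δ_B would give 31.9‰.)

33.56‰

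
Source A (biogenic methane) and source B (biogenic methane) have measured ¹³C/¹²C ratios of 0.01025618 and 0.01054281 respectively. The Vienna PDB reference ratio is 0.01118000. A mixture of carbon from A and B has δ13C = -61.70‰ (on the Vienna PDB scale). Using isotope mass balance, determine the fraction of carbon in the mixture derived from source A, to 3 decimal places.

0.184

δ_A = (0.01025618/0.01118000 − 1)×1000 = (0.917369 − 1)×1000 = -82.631‰
δ_B = (0.01054281/0.01118000 − 1)×1000 = (0.943006 − 1)×1000 = -56.994‰
f_A = (δ_mix − δ_B)/(δ_A − δ_B) = (-61.70 − (-56.994))/(-82.631 − (-56.994))
f_A = -4.706 / -25.638 = 0.1836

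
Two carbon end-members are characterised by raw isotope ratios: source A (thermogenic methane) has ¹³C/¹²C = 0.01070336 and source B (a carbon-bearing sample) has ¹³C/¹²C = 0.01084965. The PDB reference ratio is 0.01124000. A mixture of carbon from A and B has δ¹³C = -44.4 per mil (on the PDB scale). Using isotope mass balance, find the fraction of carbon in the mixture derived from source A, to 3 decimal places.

0.743

δ_A = (0.01070336/0.01124000 − 1)×1000 = (0.952256 − 1)×1000 = -47.744 per mil
δ_B = (0.01084965/0.01124000 − 1)×1000 = (0.965271 − 1)×1000 = -34.729 per mil
f_A = (δ_mix − δ_B)/(δ_A − δ_B) = (-44.4 − (-34.729))/(-47.744 − (-34.729))
f_A = -9.671 / -13.015 = 0.7431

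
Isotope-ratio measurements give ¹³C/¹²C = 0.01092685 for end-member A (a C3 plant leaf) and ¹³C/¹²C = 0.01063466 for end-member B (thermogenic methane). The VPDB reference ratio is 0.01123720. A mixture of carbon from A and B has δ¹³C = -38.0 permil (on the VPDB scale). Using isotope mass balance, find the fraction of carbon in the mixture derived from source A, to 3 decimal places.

0.601

δ_A = (0.01092685/0.01123720 − 1)×1000 = (0.972382 − 1)×1000 = -27.618 permil
δ_B = (0.01063466/0.01123720 − 1)×1000 = (0.946380 − 1)×1000 = -53.620 permil
f_A = (δ_mix − δ_B)/(δ_A − δ_B) = (-38.0 − (-53.620))/(-27.618 − (-53.620))
f_A = 15.620 / 26.002 = 0.6007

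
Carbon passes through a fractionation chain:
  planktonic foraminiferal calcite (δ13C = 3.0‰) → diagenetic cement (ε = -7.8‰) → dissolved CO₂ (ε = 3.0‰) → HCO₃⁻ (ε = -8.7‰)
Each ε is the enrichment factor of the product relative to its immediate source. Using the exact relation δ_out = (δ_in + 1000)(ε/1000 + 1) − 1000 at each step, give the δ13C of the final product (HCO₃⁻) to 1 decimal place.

-10.5‰

step 1: δ = (3.00 + 1000)·(-7.8/1000 + 1) − 1000 = -4.82‰
step 2: δ = (-4.82 + 1000)·(3.0/1000 + 1) − 1000 = -1.84‰
step 3: δ = (-1.84 + 1000)·(-8.7/1000 + 1) − 1000 = -10.52‰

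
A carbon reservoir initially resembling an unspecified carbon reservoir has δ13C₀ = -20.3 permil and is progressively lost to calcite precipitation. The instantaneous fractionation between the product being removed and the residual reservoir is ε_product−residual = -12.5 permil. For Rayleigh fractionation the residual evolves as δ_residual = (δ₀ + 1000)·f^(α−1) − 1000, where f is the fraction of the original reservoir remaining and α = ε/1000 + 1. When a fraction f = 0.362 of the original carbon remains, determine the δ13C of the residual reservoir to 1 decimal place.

Rayleigh residual: δ_res = (δ₀ + 1000)·f^(α−1) − 1000
α = ε/1000 + 1 = 0.98750, so α − 1 = -0.01250
f^(α−1) = 0.362^(-0.01250) = 1.012782
δ_res = (-20.3 + 1000) × 1.012782 − 1000 = 992.223 − 1000 = -7.78 permil

-7.8 permil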